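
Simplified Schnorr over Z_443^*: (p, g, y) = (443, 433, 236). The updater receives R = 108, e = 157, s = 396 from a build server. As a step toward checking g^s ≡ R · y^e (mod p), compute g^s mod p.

300

Squares mod 443: 433^1≡433, 433^2≡100, 433^4≡254, 433^8≡281, 433^16≡107, 433^32≡374, 433^64≡331, 433^128≡140, 433^256≡108
396 = 256 + 128 + 8 + 4, so 433^396 ≡ 108·140·281·254 ≡ 300 (mod 443)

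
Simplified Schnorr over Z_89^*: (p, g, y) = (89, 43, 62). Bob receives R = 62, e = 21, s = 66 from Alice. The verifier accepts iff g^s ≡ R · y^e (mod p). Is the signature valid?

valid

g^s mod p:
43^2 = 1849 ≡ 69
43^4 ≡ 69^2 = 4761 ≡ 44
43^8 ≡ 44^2 = 1936 ≡ 67
43^16 ≡ 67^2 = 4489 ≡ 39
43^32 ≡ 39^2 = 1521 ≡ 8
43^64 ≡ 8^2 = 64
66 = 64 + 2, so 43^66 ≡ 64·69 ≡ 55 (mod 89)
R · y^e mod p:
62^2 = 3844 ≡ 17
62^4 ≡ 17^2 = 289 ≡ 22
62^8 ≡ 22^2 = 484 ≡ 39
62^16 ≡ 39^2 = 1521 ≡ 8
21 = 16 + 4 + 1, so 62^21 ≡ 8·22·62 ≡ 54 (mod 89)
62·54 = 3348 ≡ 55 (mod 89)
55 ≡ 55 (mod 89); signature holds.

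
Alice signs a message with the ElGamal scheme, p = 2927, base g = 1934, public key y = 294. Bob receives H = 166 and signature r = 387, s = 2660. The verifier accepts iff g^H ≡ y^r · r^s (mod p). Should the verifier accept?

Left side g^H mod p:
Squares mod 2927: 1934^1≡1934, 1934^2≡2577, 1934^4≡2493, 1934^8≡1028, 1934^16≡137, 1934^32≡1207, 1934^64≡2130, 1934^128≡50
166 = 128 + 32 + 4 + 2, so 1934^166 ≡ 50·1207·2493·2577 ≡ 36 (mod 2927)
Right side y^r · r^s mod p:
Squares mod 2927: 294^1≡294, 294^2≡1553, 294^4≡2888, 294^8≡1521, 294^16≡1111, 294^32≡2054, 294^64≡1109, 294^128≡541, 294^256≡2908
387 = 256 + 128 + 2 + 1, so 294^387 ≡ 2908·541·1553·294 ≡ 1035 (mod 2927)
Squares mod 2927: 387^1≡387, 387^2≡492, 387^4≡2050, 387^8≡2255, 387^16≡826, 387^32≡285, 387^64≡2196, 387^128≡1647, 387^256≡2207, 387^512≡321, 387^1024≡596, 387^2048≡1049
2660 = 2048 + 512 + 64 + 32 + 4, so 387^2660 ≡ 1049·321·2196·285·2050 ≡ 1349 (mod 2927)
1035·1349 = 1396215 ≡ 36 (mod 2927)
36 ≡ 36 (mod 2927), so the signature is genuine.

accept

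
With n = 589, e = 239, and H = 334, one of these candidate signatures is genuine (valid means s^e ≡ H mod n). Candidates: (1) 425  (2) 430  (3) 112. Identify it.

1

Candidate 1: Squares mod 589: 425^1≡425, 425^2≡391, 425^4≡330, 425^8≡524, 425^16≡102, 425^32≡391, 425^64≡330, 425^128≡524; 239 = 128 + 64 + 32 + 8 + 4 + 2 + 1, so 425^239 ≡ 524·330·391·524·330·391·425 ≡ 334 (mod 589)
  → matches H = 334
Candidate 2: Squares mod 589: 430^1≡430, 430^2≡543, 430^4≡349, 430^8≡467, 430^16≡159, 430^32≡543, 430^64≡349, 430^128≡467; 239 = 128 + 64 + 32 + 8 + 4 + 2 + 1, so 430^239 ≡ 467·349·543·467·349·543·430 ≡ 426 (mod 589)
Candidate 3: Squares mod 589: 112^1≡112, 112^2≡175, 112^4≡586, 112^8≡9, 112^16≡81, 112^32≡82, 112^64≡245, 112^128≡536; 239 = 128 + 64 + 32 + 8 + 4 + 2 + 1, so 112^239 ≡ 536·245·82·9·586·175·112 ≡ 576 (mod 589)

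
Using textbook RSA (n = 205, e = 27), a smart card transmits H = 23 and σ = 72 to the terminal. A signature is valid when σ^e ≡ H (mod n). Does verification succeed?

Squares mod 205: σ^1≡72, σ^2≡59, σ^4≡201, σ^8≡16, σ^16≡51
27 = 16 + 8 + 2 + 1, so σ^27 ≡ 51·16·59·72 ≡ 23 (mod 205)
σ^27 mod 205 = 23 matches H.

passes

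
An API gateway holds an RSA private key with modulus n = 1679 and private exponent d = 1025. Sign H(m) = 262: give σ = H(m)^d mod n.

Squares mod 1679: (H(m))^1≡262, (H(m))^2≡1484, (H(m))^4≡1087, (H(m))^8≡1232, (H(m))^16≡8, (H(m))^32≡64, (H(m))^64≡738, (H(m))^128≡648, (H(m))^256≡154, (H(m))^512≡210, (H(m))^1024≡446
1025 = 1024 + 1, so (H(m))^1025 ≡ 446·262 ≡ 1001 (mod 1679)

1001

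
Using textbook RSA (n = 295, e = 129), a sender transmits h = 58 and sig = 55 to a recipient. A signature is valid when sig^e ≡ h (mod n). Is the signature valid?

Squares mod 295: sig^1≡55, sig^2≡75, sig^4≡20, sig^8≡105, sig^16≡110, sig^32≡5, sig^64≡25, sig^128≡35
129 = 128 + 1, so sig^129 ≡ 35·55 ≡ 155 (mod 295)
The recovered value 155 does not match the digest 58.

invalid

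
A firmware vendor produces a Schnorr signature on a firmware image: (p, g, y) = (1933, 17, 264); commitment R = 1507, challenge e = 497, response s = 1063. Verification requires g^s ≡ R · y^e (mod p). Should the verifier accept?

reject

g^s mod p:
17^2 = 289
17^4 ≡ 289^2 = 83521 ≡ 402
17^8 ≡ 402^2 = 161604 ≡ 1165
17^16 ≡ 1165^2 = 1357225 ≡ 259
17^32 ≡ 259^2 = 67081 ≡ 1359
17^64 ≡ 1359^2 = 1846881 ≡ 866
17^128 ≡ 866^2 = 749956 ≡ 1885
17^256 ≡ 1885^2 = 3553225 ≡ 371
17^512 ≡ 371^2 = 137641 ≡ 398
17^1024 ≡ 398^2 = 158404 ≡ 1831
1063 = 1024 + 32 + 4 + 2 + 1, so 17^1063 ≡ 1831·1359·402·289·17 ≡ 1285 (mod 1933)
R · y^e mod p:
264^2 = 69696 ≡ 108
264^4 ≡ 108^2 = 11664 ≡ 66
264^8 ≡ 66^2 = 4356 ≡ 490
264^16 ≡ 490^2 = 240100 ≡ 408
264^32 ≡ 408^2 = 166464 ≡ 226
264^64 ≡ 226^2 = 51076 ≡ 818
264^128 ≡ 818^2 = 669124 ≡ 306
264^256 ≡ 306^2 = 93636 ≡ 852
497 = 256 + 128 + 64 + 32 + 16 + 1, so 264^497 ≡ 852·306·818·226·408·264 ≡ 211 (mod 1933)
1507·211 = 317977 ≡ 965 (mod 1933)
1285 ≠ 965; the check fails.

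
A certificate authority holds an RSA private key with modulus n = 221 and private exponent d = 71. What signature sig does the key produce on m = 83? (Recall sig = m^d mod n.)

8

Squares mod 221: m^1≡83, m^2≡38, m^4≡118, m^8≡1, m^16≡1, m^32≡1, m^64≡1
71 = 64 + 4 + 2 + 1, so m^71 ≡ 1·118·38·83 ≡ 8 (mod 221)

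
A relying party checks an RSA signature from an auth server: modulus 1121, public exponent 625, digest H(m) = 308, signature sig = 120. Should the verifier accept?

accept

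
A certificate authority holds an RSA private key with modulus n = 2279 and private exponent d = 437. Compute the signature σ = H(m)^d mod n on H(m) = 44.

Squares mod 2279: (H(m))^1≡44, (H(m))^2≡1936, (H(m))^4≡1420, (H(m))^8≡1764, (H(m))^16≡861, (H(m))^32≡646, (H(m))^64≡259, (H(m))^128≡990, (H(m))^256≡130
437 = 256 + 128 + 32 + 16 + 4 + 1, so (H(m))^437 ≡ 130·990·646·861·1420·44 ≡ 1764 (mod 2279)

1764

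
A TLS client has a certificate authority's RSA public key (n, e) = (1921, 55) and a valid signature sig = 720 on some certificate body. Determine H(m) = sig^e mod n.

Squares mod 1921: sig^1≡720, sig^2≡1651, sig^4≡1823, sig^8≡1920, sig^16≡1, sig^32≡1
55 = 32 + 16 + 4 + 2 + 1, so sig^55 ≡ 1·1·1823·1651·720 ≡ 643 (mod 1921)

643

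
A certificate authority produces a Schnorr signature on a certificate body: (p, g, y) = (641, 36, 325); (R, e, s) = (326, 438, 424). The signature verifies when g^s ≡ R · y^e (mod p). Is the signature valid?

g^s mod p:
36^424 mod 641 = 370
R · y^e mod p:
325^438 mod 641 = 578
326·578 = 188428 ≡ 615 (mod 641)
370 ≠ 615; the check fails.

invalid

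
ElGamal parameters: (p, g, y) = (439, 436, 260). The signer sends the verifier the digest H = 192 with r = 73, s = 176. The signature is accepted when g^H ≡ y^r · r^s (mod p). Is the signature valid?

valid

Left side g^H mod p:
436^2 = 190096 ≡ 9
436^4 ≡ 9^2 = 81
436^8 ≡ 81^2 = 6561 ≡ 415
436^16 ≡ 415^2 = 172225 ≡ 137
436^32 ≡ 137^2 = 18769 ≡ 331
436^64 ≡ 331^2 = 109561 ≡ 250
436^128 ≡ 250^2 = 62500 ≡ 162
192 = 128 + 64, so 436^192 ≡ 162·250 ≡ 112 (mod 439)
Right side y^r · r^s mod p:
260^2 = 67600 ≡ 433
260^4 ≡ 433^2 = 187489 ≡ 36
260^8 ≡ 36^2 = 1296 ≡ 418
260^16 ≡ 418^2 = 174724 ≡ 2
260^32 ≡ 2^2 = 4
260^64 ≡ 4^2 = 16
73 = 64 + 8 + 1, so 260^73 ≡ 16·418·260 ≡ 1 (mod 439)
73^2 = 5329 ≡ 61
73^4 ≡ 61^2 = 3721 ≡ 209
73^8 ≡ 209^2 = 43681 ≡ 220
73^16 ≡ 220^2 = 48400 ≡ 110
73^32 ≡ 110^2 = 12100 ≡ 247
73^64 ≡ 247^2 = 61009 ≡ 427
73^128 ≡ 427^2 = 182329 ≡ 144
176 = 128 + 32 + 16, so 73^176 ≡ 144·247·110 ≡ 112 (mod 439)
1·112 = 112 ≡ 112 (mod 439)
112 ≡ 112 (mod 439), so the signature is genuine.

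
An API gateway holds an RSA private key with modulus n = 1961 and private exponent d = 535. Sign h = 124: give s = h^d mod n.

721

h^2 ≡ 124^2 = 15376 ≡ 1649
h^4 ≡ 1649^2 = 2719201 ≡ 1255
h^8 ≡ 1255^2 = 1575025 ≡ 342
h^16 ≡ 342^2 = 116964 ≡ 1265
h^32 ≡ 1265^2 = 1600225 ≡ 49
h^64 ≡ 49^2 = 2401 ≡ 440
h^128 ≡ 440^2 = 193600 ≡ 1422
h^256 ≡ 1422^2 = 2022084 ≡ 293
h^512 ≡ 293^2 = 85849 ≡ 1526
535 = 512 + 16 + 4 + 2 + 1, so h^535 ≡ 1526·1265·1255·1649·124 ≡ 721 (mod 1961)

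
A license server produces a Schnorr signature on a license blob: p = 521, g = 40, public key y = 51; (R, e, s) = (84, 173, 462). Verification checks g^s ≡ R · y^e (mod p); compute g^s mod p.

468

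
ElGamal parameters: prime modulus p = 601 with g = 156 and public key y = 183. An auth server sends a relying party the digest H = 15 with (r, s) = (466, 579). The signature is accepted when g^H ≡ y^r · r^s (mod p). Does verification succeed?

Left side g^H mod p:
156^2 = 24336 ≡ 296
156^4 ≡ 296^2 = 87616 ≡ 471
156^8 ≡ 471^2 = 221841 ≡ 72
15 = 8 + 4 + 2 + 1, so 156^15 ≡ 72·471·296·156 ≡ 588 (mod 601)
Right side y^r · r^s mod p:
183^2 = 33489 ≡ 434
183^4 ≡ 434^2 = 188356 ≡ 243
183^8 ≡ 243^2 = 59049 ≡ 151
183^16 ≡ 151^2 = 22801 ≡ 564
183^32 ≡ 564^2 = 318096 ≡ 167
183^64 ≡ 167^2 = 27889 ≡ 243
183^128 ≡ 243^2 = 59049 ≡ 151
183^256 ≡ 151^2 = 22801 ≡ 564
466 = 256 + 128 + 64 + 16 + 2, so 183^466 ≡ 564·151·243·564·434 ≡ 37 (mod 601)
466^2 = 217156 ≡ 195
466^4 ≡ 195^2 = 38025 ≡ 162
466^8 ≡ 162^2 = 26244 ≡ 401
466^16 ≡ 401^2 = 160801 ≡ 334
466^32 ≡ 334^2 = 111556 ≡ 371
466^64 ≡ 371^2 = 137641 ≡ 12
466^128 ≡ 12^2 = 144
466^256 ≡ 144^2 = 20736 ≡ 302
466^512 ≡ 302^2 = 91204 ≡ 453
579 = 512 + 64 + 2 + 1, so 466^579 ≡ 453·12·195·466 ≡ 208 (mod 601)
37·208 = 7696 ≡ 484 (mod 601)
588 ≠ 484, so verification fails.

fails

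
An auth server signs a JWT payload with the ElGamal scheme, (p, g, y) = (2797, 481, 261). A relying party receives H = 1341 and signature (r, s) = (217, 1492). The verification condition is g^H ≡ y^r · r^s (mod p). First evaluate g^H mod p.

825

Squares mod 2797: 481^1≡481, 481^2≡2007, 481^4≡369, 481^8≡1905, 481^16≡1316, 481^32≡513, 481^64≡251, 481^128≡1467, 481^256≡1196, 481^512≡1149, 481^1024≡17
1341 = 1024 + 256 + 32 + 16 + 8 + 4 + 1, so 481^1341 ≡ 17·1196·513·1316·1905·369·481 ≡ 825 (mod 2797)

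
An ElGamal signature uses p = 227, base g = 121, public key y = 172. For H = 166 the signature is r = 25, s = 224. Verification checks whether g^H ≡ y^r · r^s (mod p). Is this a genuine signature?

forged

Left side g^H mod p:
121^2 = 14641 ≡ 113
121^4 ≡ 113^2 = 12769 ≡ 57
121^8 ≡ 57^2 = 3249 ≡ 71
121^16 ≡ 71^2 = 5041 ≡ 47
121^32 ≡ 47^2 = 2209 ≡ 166
121^64 ≡ 166^2 = 27556 ≡ 89
121^128 ≡ 89^2 = 7921 ≡ 203
166 = 128 + 32 + 4 + 2, so 121^166 ≡ 203·166·57·113 ≡ 44 (mod 227)
Right side y^r · r^s mod p:
172^2 = 29584 ≡ 74
172^4 ≡ 74^2 = 5476 ≡ 28
172^8 ≡ 28^2 = 784 ≡ 103
172^16 ≡ 103^2 = 10609 ≡ 167
25 = 16 + 8 + 1, so 172^25 ≡ 167·103·172 ≡ 81 (mod 227)
25^2 = 625 ≡ 171
25^4 ≡ 171^2 = 29241 ≡ 185
25^8 ≡ 185^2 = 34225 ≡ 175
25^16 ≡ 175^2 = 30625 ≡ 207
25^32 ≡ 207^2 = 42849 ≡ 173
25^64 ≡ 173^2 = 29929 ≡ 192
25^128 ≡ 192^2 = 36864 ≡ 90
224 = 128 + 64 + 32, so 25^224 ≡ 90·192·173 ≡ 77 (mod 227)
81·77 = 6237 ≡ 108 (mod 227)
44 ≠ 108, so verification fails.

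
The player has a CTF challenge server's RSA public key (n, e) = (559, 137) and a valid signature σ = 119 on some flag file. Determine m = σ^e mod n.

Squares mod 559: σ^1≡119, σ^2≡186, σ^4≡497, σ^8≡490, σ^16≡289, σ^32≡230, σ^64≡354, σ^128≡100
137 = 128 + 8 + 1, so σ^137 ≡ 100·490·119 ≡ 71 (mod 559)

71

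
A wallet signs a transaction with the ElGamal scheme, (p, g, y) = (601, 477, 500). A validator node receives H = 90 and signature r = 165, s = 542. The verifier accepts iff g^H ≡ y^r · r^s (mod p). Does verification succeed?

fails

Left side g^H mod p:
477^2 = 227529 ≡ 351
477^4 ≡ 351^2 = 123201 ≡ 597
477^8 ≡ 597^2 = 356409 ≡ 16
477^16 ≡ 16^2 = 256
477^32 ≡ 256^2 = 65536 ≡ 27
477^64 ≡ 27^2 = 729 ≡ 128
90 = 64 + 16 + 8 + 2, so 477^90 ≡ 128·256·16·351 ≡ 90 (mod 601)
Right side y^r · r^s mod p:
500^2 = 250000 ≡ 585
500^4 ≡ 585^2 = 342225 ≡ 256
500^8 ≡ 256^2 = 65536 ≡ 27
500^16 ≡ 27^2 = 729 ≡ 128
500^32 ≡ 128^2 = 16384 ≡ 157
500^64 ≡ 157^2 = 24649 ≡ 8
500^128 ≡ 8^2 = 64
165 = 128 + 32 + 4 + 1, so 500^165 ≡ 64·157·256·500 ≡ 394 (mod 601)
165^2 = 27225 ≡ 180
165^4 ≡ 180^2 = 32400 ≡ 547
165^8 ≡ 547^2 = 299209 ≡ 512
165^16 ≡ 512^2 = 262144 ≡ 108
165^32 ≡ 108^2 = 11664 ≡ 245
165^64 ≡ 245^2 = 60025 ≡ 526
165^128 ≡ 526^2 = 276676 ≡ 216
165^256 ≡ 216^2 = 46656 ≡ 379
165^512 ≡ 379^2 = 143641 ≡ 2
542 = 512 + 16 + 8 + 4 + 2, so 165^542 ≡ 2·108·512·547·180 ≡ 370 (mod 601)
394·370 = 145780 ≡ 338 (mod 601)
90 ≠ 338, so verification fails.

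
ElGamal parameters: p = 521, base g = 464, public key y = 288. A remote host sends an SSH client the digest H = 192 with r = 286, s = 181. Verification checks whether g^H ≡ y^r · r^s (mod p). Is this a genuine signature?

forged

Left side g^H mod p:
464^2 = 215296 ≡ 123
464^4 ≡ 123^2 = 15129 ≡ 20
464^8 ≡ 20^2 = 400
464^16 ≡ 400^2 = 160000 ≡ 53
464^32 ≡ 53^2 = 2809 ≡ 204
464^64 ≡ 204^2 = 41616 ≡ 457
464^128 ≡ 457^2 = 208849 ≡ 449
192 = 128 + 64, so 464^192 ≡ 449·457 ≡ 440 (mod 521)
Right side y^r · r^s mod p:
288^2 = 82944 ≡ 105
288^4 ≡ 105^2 = 11025 ≡ 84
288^8 ≡ 84^2 = 7056 ≡ 283
288^16 ≡ 283^2 = 80089 ≡ 376
288^32 ≡ 376^2 = 141376 ≡ 185
288^64 ≡ 185^2 = 34225 ≡ 360
288^128 ≡ 360^2 = 129600 ≡ 392
288^256 ≡ 392^2 = 153664 ≡ 490
286 = 256 + 16 + 8 + 4 + 2, so 288^286 ≡ 490·376·283·84·105 ≡ 516 (mod 521)
286^2 = 81796 ≡ 520
286^4 ≡ 520^2 = 270400 ≡ 1
286^8 ≡ 1^2 = 1
286^16 ≡ 1^2 = 1
286^32 ≡ 1^2 = 1
286^64 ≡ 1^2 = 1
286^128 ≡ 1^2 = 1
181 = 128 + 32 + 16 + 4 + 1, so 286^181 ≡ 1·1·1·1·286 ≡ 286 (mod 521)
516·286 = 147576 ≡ 133 (mod 521)
440 ≠ 133, so verification fails.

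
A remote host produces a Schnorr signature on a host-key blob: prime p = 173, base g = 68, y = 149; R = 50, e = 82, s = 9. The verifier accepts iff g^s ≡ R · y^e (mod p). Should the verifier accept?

g^s mod p:
68^2 = 4624 ≡ 126
68^4 ≡ 126^2 = 15876 ≡ 133
68^8 ≡ 133^2 = 17689 ≡ 43
9 = 8 + 1, so 68^9 ≡ 43·68 ≡ 156 (mod 173)
R · y^e mod p:
149^2 = 22201 ≡ 57
149^4 ≡ 57^2 = 3249 ≡ 135
149^8 ≡ 135^2 = 18225 ≡ 60
149^16 ≡ 60^2 = 3600 ≡ 140
149^32 ≡ 140^2 = 19600 ≡ 51
149^64 ≡ 51^2 = 2601 ≡ 6
82 = 64 + 16 + 2, so 149^82 ≡ 6·140·57 ≡ 132 (mod 173)
50·132 = 6600 ≡ 26 (mod 173)
156 ≠ 26; the check fails.

reject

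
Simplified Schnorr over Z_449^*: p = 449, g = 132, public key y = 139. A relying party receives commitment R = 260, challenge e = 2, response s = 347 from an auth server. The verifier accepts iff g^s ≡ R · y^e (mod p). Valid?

no

g^s mod p:
132^2 = 17424 ≡ 362
132^4 ≡ 362^2 = 131044 ≡ 385
132^8 ≡ 385^2 = 148225 ≡ 55
132^16 ≡ 55^2 = 3025 ≡ 331
132^32 ≡ 331^2 = 109561 ≡ 5
132^64 ≡ 5^2 = 25
132^128 ≡ 25^2 = 625 ≡ 176
132^256 ≡ 176^2 = 30976 ≡ 444
347 = 256 + 64 + 16 + 8 + 2 + 1, so 132^347 ≡ 444·25·331·55·362·132 ≡ 290 (mod 449)
R · y^e mod p:
139^2 = 19321 ≡ 14
260·14 = 3640 ≡ 48 (mod 449)
290 ≠ 48; the check fails.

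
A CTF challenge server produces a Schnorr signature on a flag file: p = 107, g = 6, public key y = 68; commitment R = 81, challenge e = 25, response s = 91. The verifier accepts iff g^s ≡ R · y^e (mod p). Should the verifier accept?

accept

g^s mod p:
6^2 = 36
6^4 ≡ 36^2 = 1296 ≡ 12
6^8 ≡ 12^2 = 144 ≡ 37
6^16 ≡ 37^2 = 1369 ≡ 85
6^32 ≡ 85^2 = 7225 ≡ 56
6^64 ≡ 56^2 = 3136 ≡ 33
91 = 64 + 16 + 8 + 2 + 1, so 6^91 ≡ 33·85·37·36·6 ≡ 97 (mod 107)
R · y^e mod p:
68^2 = 4624 ≡ 23
68^4 ≡ 23^2 = 529 ≡ 101
68^8 ≡ 101^2 = 10201 ≡ 36
68^16 ≡ 36^2 = 1296 ≡ 12
25 = 16 + 8 + 1, so 68^25 ≡ 12·36·68 ≡ 58 (mod 107)
81·58 = 4698 ≡ 97 (mod 107)
97 ≡ 97 (mod 107); signature holds.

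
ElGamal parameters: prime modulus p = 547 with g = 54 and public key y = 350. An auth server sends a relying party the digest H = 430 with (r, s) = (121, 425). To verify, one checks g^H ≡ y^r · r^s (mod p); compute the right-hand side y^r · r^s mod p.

54

350^2 = 122500 ≡ 519
350^4 ≡ 519^2 = 269361 ≡ 237
350^8 ≡ 237^2 = 56169 ≡ 375
350^16 ≡ 375^2 = 140625 ≡ 46
350^32 ≡ 46^2 = 2116 ≡ 475
350^64 ≡ 475^2 = 225625 ≡ 261
121 = 64 + 32 + 16 + 8 + 1, so 350^121 ≡ 261·475·46·375·350 ≡ 237 (mod 547)
121^2 = 14641 ≡ 419
121^4 ≡ 419^2 = 175561 ≡ 521
121^8 ≡ 521^2 = 271441 ≡ 129
121^16 ≡ 129^2 = 16641 ≡ 231
121^32 ≡ 231^2 = 53361 ≡ 302
121^64 ≡ 302^2 = 91204 ≡ 402
121^128 ≡ 402^2 = 161604 ≡ 239
121^256 ≡ 239^2 = 57121 ≡ 233
425 = 256 + 128 + 32 + 8 + 1, so 121^425 ≡ 233·239·302·129·121 ≡ 21 (mod 547)
y^r · r^s ≡ 237·21 = 4977 ≡ 54 (mod 547)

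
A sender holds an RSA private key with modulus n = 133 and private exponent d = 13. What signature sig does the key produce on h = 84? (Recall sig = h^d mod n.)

84

h^2 ≡ 84^2 = 7056 ≡ 7
h^4 ≡ 7^2 = 49
h^8 ≡ 49^2 = 2401 ≡ 7
13 = 8 + 4 + 1, so h^13 ≡ 7·49·84 ≡ 84 (mod 133)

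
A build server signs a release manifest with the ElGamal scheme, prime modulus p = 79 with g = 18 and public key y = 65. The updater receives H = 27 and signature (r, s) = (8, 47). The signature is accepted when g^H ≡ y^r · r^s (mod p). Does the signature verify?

Left side g^H mod p:
18^2 = 324 ≡ 8
18^4 ≡ 8^2 = 64
18^8 ≡ 64^2 = 4096 ≡ 67
18^16 ≡ 67^2 = 4489 ≡ 65
27 = 16 + 8 + 2 + 1, so 18^27 ≡ 65·67·8·18 ≡ 18 (mod 79)
Right side y^r · r^s mod p:
65^2 = 4225 ≡ 38
65^4 ≡ 38^2 = 1444 ≡ 22
65^8 ≡ 22^2 = 484 ≡ 10
8^2 = 64
8^4 ≡ 64^2 = 4096 ≡ 67
8^8 ≡ 67^2 = 4489 ≡ 65
8^16 ≡ 65^2 = 4225 ≡ 38
8^32 ≡ 38^2 = 1444 ≡ 22
47 = 32 + 8 + 4 + 2 + 1, so 8^47 ≡ 22·65·67·64·8 ≡ 65 (mod 79)
10·65 = 650 ≡ 18 (mod 79)
18 ≡ 18 (mod 79), so the signature is genuine.

verifies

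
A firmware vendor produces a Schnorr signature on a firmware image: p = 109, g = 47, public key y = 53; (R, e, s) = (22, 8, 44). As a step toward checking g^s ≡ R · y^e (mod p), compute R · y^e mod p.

81

53^2 = 2809 ≡ 84
53^4 ≡ 84^2 = 7056 ≡ 80
53^8 ≡ 80^2 = 6400 ≡ 78
R · y^e ≡ 22·78 = 1716 ≡ 81 (mod 109)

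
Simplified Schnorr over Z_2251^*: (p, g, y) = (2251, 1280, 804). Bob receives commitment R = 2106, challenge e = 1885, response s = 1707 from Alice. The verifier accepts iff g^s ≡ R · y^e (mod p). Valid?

yes

g^s mod p:
Squares mod 2251: 1280^1≡1280, 1280^2≡1923, 1280^4≡1787, 1280^8≡1451, 1280^16≡716, 1280^32≡1679, 1280^64≡789, 1280^128≡1245, 1280^256≡1337, 1280^512≡275, 1280^1024≡1342
1707 = 1024 + 512 + 128 + 32 + 8 + 2 + 1, so 1280^1707 ≡ 1342·275·1245·1679·1451·1923·1280 ≡ 2089 (mod 2251)
R · y^e mod p:
Squares mod 2251: 804^1≡804, 804^2≡379, 804^4≡1828, 804^8≡1100, 804^16≡1213, 804^32≡1466, 804^64≡1702, 804^128≡2018, 804^256≡265, 804^512≡444, 804^1024≡1299
1885 = 1024 + 512 + 256 + 64 + 16 + 8 + 4 + 1, so 804^1885 ≡ 1299·444·265·1702·1213·1100·1828·804 ≡ 1212 (mod 2251)
2106·1212 = 2552472 ≡ 2089 (mod 2251)
2089 ≡ 2089 (mod 2251); signature holds.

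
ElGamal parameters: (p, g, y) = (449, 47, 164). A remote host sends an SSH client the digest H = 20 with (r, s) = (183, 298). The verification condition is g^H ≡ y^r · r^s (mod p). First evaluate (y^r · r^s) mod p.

268

164^183 mod 449 = 352
183^298 mod 449 = 312
y^r · r^s ≡ 352·312 = 109824 ≡ 268 (mod 449)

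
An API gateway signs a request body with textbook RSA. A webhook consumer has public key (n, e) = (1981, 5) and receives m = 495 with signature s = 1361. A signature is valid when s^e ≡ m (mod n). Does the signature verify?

s^5 mod 1981 = 495
Since 495 equals the digest 495, verification succeeds.

verifies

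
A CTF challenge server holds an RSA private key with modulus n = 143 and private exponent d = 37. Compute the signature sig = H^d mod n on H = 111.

H^2 ≡ 111^2 = 12321 ≡ 23
H^4 ≡ 23^2 = 529 ≡ 100
H^8 ≡ 100^2 = 10000 ≡ 133
H^16 ≡ 133^2 = 17689 ≡ 100
H^32 ≡ 100^2 = 10000 ≡ 133
37 = 32 + 4 + 1, so H^37 ≡ 133·100·111 ≡ 111 (mod 143)

111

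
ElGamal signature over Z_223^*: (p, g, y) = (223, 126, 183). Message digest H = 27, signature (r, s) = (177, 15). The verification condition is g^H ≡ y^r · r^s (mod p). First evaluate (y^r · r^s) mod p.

Squares mod 223: 183^1≡183, 183^2≡39, 183^4≡183, 183^8≡39, 183^16≡183, 183^32≡39, 183^64≡183, 183^128≡39
177 = 128 + 32 + 16 + 1, so 183^177 ≡ 39·39·183·183 ≡ 1 (mod 223)
Squares mod 223: 177^1≡177, 177^2≡109, 177^4≡62, 177^8≡53
15 = 8 + 4 + 2 + 1, so 177^15 ≡ 53·62·109·177 ≡ 128 (mod 223)
y^r · r^s ≡ 1·128 = 128 ≡ 128 (mod 223)

128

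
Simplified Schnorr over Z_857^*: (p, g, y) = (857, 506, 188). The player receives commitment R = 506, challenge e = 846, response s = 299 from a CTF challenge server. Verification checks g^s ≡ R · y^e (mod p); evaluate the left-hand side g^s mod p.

669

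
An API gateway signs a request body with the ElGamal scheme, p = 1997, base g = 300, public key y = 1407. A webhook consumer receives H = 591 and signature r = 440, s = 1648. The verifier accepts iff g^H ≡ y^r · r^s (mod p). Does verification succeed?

Left side g^H mod p:
300^591 mod 1997 = 581
Right side y^r · r^s mod p:
1407^440 mod 1997 = 437
440^1648 mod 1997 = 7
437·7 = 3059 ≡ 1062 (mod 1997)
581 ≠ 1062, so verification fails.

fails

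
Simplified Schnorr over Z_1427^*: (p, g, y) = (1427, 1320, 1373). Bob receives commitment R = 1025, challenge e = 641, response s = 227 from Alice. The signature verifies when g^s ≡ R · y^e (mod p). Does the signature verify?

g^s mod p:
Squares mod 1427: 1320^1≡1320, 1320^2≡33, 1320^4≡1089, 1320^8≡84, 1320^16≡1348, 1320^32≡533, 1320^64≡116, 1320^128≡613
227 = 128 + 64 + 32 + 2 + 1, so 1320^227 ≡ 613·116·533·33·1320 ≡ 1111 (mod 1427)
R · y^e mod p:
Squares mod 1427: 1373^1≡1373, 1373^2≡62, 1373^4≡990, 1373^8≡1178, 1373^16≡640, 1373^32≡51, 1373^64≡1174, 1373^128≡1221, 1373^256≡1053, 1373^512≡30
641 = 512 + 128 + 1, so 1373^641 ≡ 30·1221·1373 ≡ 1229 (mod 1427)
1025·1229 = 1259725 ≡ 1111 (mod 1427)
1111 ≡ 1111 (mod 1427); signature holds.

verifies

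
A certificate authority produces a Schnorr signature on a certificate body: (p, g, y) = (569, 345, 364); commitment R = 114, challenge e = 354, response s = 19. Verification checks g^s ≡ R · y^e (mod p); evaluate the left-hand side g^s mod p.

141

Squares mod 569: 345^1≡345, 345^2≡104, 345^4≡5, 345^8≡25, 345^16≡56
19 = 16 + 2 + 1, so 345^19 ≡ 56·104·345 ≡ 141 (mod 569)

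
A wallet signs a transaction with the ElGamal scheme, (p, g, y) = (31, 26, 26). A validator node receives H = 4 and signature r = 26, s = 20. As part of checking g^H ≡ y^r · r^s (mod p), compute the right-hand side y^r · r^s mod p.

5

26^2 = 676 ≡ 25
26^4 ≡ 25^2 = 625 ≡ 5
26^8 ≡ 5^2 = 25
26^16 ≡ 25^2 = 625 ≡ 5
26 = 16 + 8 + 2, so 26^26 ≡ 5·25·25 ≡ 25 (mod 31)
26^2 = 676 ≡ 25
26^4 ≡ 25^2 = 625 ≡ 5
26^8 ≡ 5^2 = 25
26^16 ≡ 25^2 = 625 ≡ 5
20 = 16 + 4, so 26^20 ≡ 5·5 ≡ 25 (mod 31)
y^r · r^s ≡ 25·25 = 625 ≡ 5 (mod 31)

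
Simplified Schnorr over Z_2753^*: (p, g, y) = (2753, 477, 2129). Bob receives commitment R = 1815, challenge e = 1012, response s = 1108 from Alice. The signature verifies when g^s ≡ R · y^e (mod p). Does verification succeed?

g^s mod p:
477^1108 mod 2753 = 358
R · y^e mod p:
2129^1012 mod 2753 = 2735
1815·2735 = 4964025 ≡ 366 (mod 2753)
358 ≠ 366; the check fails.

fails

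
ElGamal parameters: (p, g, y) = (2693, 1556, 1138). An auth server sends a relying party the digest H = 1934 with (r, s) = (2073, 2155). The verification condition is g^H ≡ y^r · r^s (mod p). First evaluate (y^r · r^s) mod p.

1467

1138^2073 mod 2693 = 1309
2073^2155 mod 2693 = 2223
y^r · r^s ≡ 1309·2223 = 2909907 ≡ 1467 (mod 2693)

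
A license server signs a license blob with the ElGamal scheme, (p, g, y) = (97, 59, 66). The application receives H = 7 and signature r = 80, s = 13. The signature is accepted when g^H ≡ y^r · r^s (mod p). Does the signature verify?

Left side g^H mod p:
59^2 = 3481 ≡ 86
59^4 ≡ 86^2 = 7396 ≡ 24
7 = 4 + 2 + 1, so 59^7 ≡ 24·86·59 ≡ 41 (mod 97)
Right side y^r · r^s mod p:
66^2 = 4356 ≡ 88
66^4 ≡ 88^2 = 7744 ≡ 81
66^8 ≡ 81^2 = 6561 ≡ 62
66^16 ≡ 62^2 = 3844 ≡ 61
66^32 ≡ 61^2 = 3721 ≡ 35
66^64 ≡ 35^2 = 1225 ≡ 61
80 = 64 + 16, so 66^80 ≡ 61·61 ≡ 35 (mod 97)
80^2 = 6400 ≡ 95
80^4 ≡ 95^2 = 9025 ≡ 4
80^8 ≡ 4^2 = 16
13 = 8 + 4 + 1, so 80^13 ≡ 16·4·80 ≡ 76 (mod 97)
35·76 = 2660 ≡ 41 (mod 97)
41 ≡ 41 (mod 97), so the signature is genuine.

verifies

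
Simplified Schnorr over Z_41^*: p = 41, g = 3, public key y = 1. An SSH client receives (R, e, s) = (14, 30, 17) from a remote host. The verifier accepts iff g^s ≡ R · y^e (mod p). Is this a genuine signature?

g^s mod p:
Squares mod 41: 3^1≡3, 3^2≡9, 3^4≡40, 3^8≡1, 3^16≡1
17 = 16 + 1, so 3^17 ≡ 1·3 ≡ 3 (mod 41)
R · y^e mod p:
Squares mod 41: 1^1≡1, 1^2≡1, 1^4≡1, 1^8≡1, 1^16≡1
30 = 16 + 8 + 4 + 2, so 1^30 ≡ 1·1·1·1 ≡ 1 (mod 41)
14·1 = 14 ≡ 14 (mod 41)
3 ≠ 14; the check fails.

forged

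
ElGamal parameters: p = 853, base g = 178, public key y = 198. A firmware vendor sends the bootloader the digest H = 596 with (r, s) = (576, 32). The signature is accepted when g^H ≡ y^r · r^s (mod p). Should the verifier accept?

Left side g^H mod p:
178^2 = 31684 ≡ 123
178^4 ≡ 123^2 = 15129 ≡ 628
178^8 ≡ 628^2 = 394384 ≡ 298
178^16 ≡ 298^2 = 88804 ≡ 92
178^32 ≡ 92^2 = 8464 ≡ 787
178^64 ≡ 787^2 = 619369 ≡ 91
178^128 ≡ 91^2 = 8281 ≡ 604
178^256 ≡ 604^2 = 364816 ≡ 585
178^512 ≡ 585^2 = 342225 ≡ 172
596 = 512 + 64 + 16 + 4, so 178^596 ≡ 172·91·92·628 ≡ 296 (mod 853)
Right side y^r · r^s mod p:
198^2 = 39204 ≡ 819
198^4 ≡ 819^2 = 670761 ≡ 303
198^8 ≡ 303^2 = 91809 ≡ 538
198^16 ≡ 538^2 = 289444 ≡ 277
198^32 ≡ 277^2 = 76729 ≡ 812
198^64 ≡ 812^2 = 659344 ≡ 828
198^128 ≡ 828^2 = 685584 ≡ 625
198^256 ≡ 625^2 = 390625 ≡ 804
198^512 ≡ 804^2 = 646416 ≡ 695
576 = 512 + 64, so 198^576 ≡ 695·828 ≡ 538 (mod 853)
576^2 = 331776 ≡ 812
576^4 ≡ 812^2 = 659344 ≡ 828
576^8 ≡ 828^2 = 685584 ≡ 625
576^16 ≡ 625^2 = 390625 ≡ 804
576^32 ≡ 804^2 = 646416 ≡ 695
538·695 = 373910 ≡ 296 (mod 853)
296 ≡ 296 (mod 853), so the signature is genuine.

accept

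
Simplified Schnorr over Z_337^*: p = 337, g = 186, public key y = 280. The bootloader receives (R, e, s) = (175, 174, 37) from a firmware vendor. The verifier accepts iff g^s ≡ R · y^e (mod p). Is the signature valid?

invalid

g^s mod p:
186^2 = 34596 ≡ 222
186^4 ≡ 222^2 = 49284 ≡ 82
186^8 ≡ 82^2 = 6724 ≡ 321
186^16 ≡ 321^2 = 103041 ≡ 256
186^32 ≡ 256^2 = 65536 ≡ 158
37 = 32 + 4 + 1, so 186^37 ≡ 158·82·186 ≡ 266 (mod 337)
R · y^e mod p:
280^2 = 78400 ≡ 216
280^4 ≡ 216^2 = 46656 ≡ 150
280^8 ≡ 150^2 = 22500 ≡ 258
280^16 ≡ 258^2 = 66564 ≡ 175
280^32 ≡ 175^2 = 30625 ≡ 295
280^64 ≡ 295^2 = 87025 ≡ 79
280^128 ≡ 79^2 = 6241 ≡ 175
174 = 128 + 32 + 8 + 4 + 2, so 280^174 ≡ 175·295·258·150·216 ≡ 289 (mod 337)
175·289 = 50575 ≡ 25 (mod 337)
266 ≠ 25; the check fails.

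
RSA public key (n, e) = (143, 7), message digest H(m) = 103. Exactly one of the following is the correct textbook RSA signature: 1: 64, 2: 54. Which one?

Candidate 1: 64^7 mod 143 = 103
  → matches H(m) = 103
Candidate 2: 54^7 mod 143 = 76

1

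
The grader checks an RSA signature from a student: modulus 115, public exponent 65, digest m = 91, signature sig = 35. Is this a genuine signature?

forged

sig^2 ≡ 35^2 = 1225 ≡ 75
sig^4 ≡ 75^2 = 5625 ≡ 105
sig^8 ≡ 105^2 = 11025 ≡ 100
sig^16 ≡ 100^2 = 10000 ≡ 110
sig^32 ≡ 110^2 = 12100 ≡ 25
sig^64 ≡ 25^2 = 625 ≡ 50
65 = 64 + 1, so sig^65 ≡ 50·35 ≡ 25 (mod 115)
25 ≠ 91, so verification fails.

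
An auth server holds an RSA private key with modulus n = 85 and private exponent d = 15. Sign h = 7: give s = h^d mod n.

73

h^2 ≡ 7^2 = 49
h^4 ≡ 49^2 = 2401 ≡ 21
h^8 ≡ 21^2 = 441 ≡ 16
15 = 8 + 4 + 2 + 1, so h^15 ≡ 16·21·49·7 ≡ 73 (mod 85)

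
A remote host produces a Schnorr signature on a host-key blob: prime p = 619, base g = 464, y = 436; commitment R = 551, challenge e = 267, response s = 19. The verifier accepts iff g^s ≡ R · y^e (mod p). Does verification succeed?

fails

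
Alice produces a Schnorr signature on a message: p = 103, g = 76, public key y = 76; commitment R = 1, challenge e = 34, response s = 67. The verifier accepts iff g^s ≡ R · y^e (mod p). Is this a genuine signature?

g^s mod p:
Squares mod 103: 76^1≡76, 76^2≡8, 76^4≡64, 76^8≡79, 76^16≡61, 76^32≡13, 76^64≡66
67 = 64 + 2 + 1, so 76^67 ≡ 66·8·76 ≡ 61 (mod 103)
R · y^e mod p:
Squares mod 103: 76^1≡76, 76^2≡8, 76^4≡64, 76^8≡79, 76^16≡61, 76^32≡13
34 = 32 + 2, so 76^34 ≡ 13·8 ≡ 1 (mod 103)
1·1 = 1 ≡ 1 (mod 103)
61 ≠ 1; the check fails.

forged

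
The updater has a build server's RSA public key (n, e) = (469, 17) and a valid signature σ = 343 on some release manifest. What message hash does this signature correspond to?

Squares mod 469: σ^1≡343, σ^2≡399, σ^4≡210, σ^8≡14, σ^16≡196
17 = 16 + 1, so σ^17 ≡ 196·343 ≡ 161 (mod 469)

161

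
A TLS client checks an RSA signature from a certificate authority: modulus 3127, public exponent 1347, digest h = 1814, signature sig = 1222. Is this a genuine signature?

genuine

sig^2 ≡ 1222^2 = 1493284 ≡ 1705
sig^4 ≡ 1705^2 = 2907025 ≡ 2042
sig^8 ≡ 2042^2 = 4169764 ≡ 1473
sig^16 ≡ 1473^2 = 2169729 ≡ 2718
sig^32 ≡ 2718^2 = 7387524 ≡ 1550
sig^64 ≡ 1550^2 = 2402500 ≡ 964
sig^128 ≡ 964^2 = 929296 ≡ 577
sig^256 ≡ 577^2 = 332929 ≡ 1467
sig^512 ≡ 1467^2 = 2152089 ≡ 713
sig^1024 ≡ 713^2 = 508369 ≡ 1795
1347 = 1024 + 256 + 64 + 2 + 1, so sig^1347 ≡ 1795·1467·964·1705·1222 ≡ 1814 (mod 3127)
Since 1814 equals the digest 1814, verification succeeds.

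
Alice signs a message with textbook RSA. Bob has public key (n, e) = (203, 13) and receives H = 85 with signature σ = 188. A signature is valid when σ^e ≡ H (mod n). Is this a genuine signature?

σ^2 ≡ 188^2 = 35344 ≡ 22
σ^4 ≡ 22^2 = 484 ≡ 78
σ^8 ≡ 78^2 = 6084 ≡ 197
13 = 8 + 4 + 1, so σ^13 ≡ 197·78·188 ≡ 118 (mod 203)
The recovered value 118 does not match the digest 85.

forged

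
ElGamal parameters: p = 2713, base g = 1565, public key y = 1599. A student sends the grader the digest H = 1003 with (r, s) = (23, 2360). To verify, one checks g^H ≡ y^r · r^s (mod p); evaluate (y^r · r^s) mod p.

1599^2 = 2556801 ≡ 1155
1599^4 ≡ 1155^2 = 1334025 ≡ 1942
1599^8 ≡ 1942^2 = 3771364 ≡ 294
1599^16 ≡ 294^2 = 86436 ≡ 2333
23 = 16 + 4 + 2 + 1, so 1599^23 ≡ 2333·1942·1155·1599 ≡ 714 (mod 2713)
23^2 = 529
23^4 ≡ 529^2 = 279841 ≡ 402
23^8 ≡ 402^2 = 161604 ≡ 1537
23^16 ≡ 1537^2 = 2362369 ≡ 2059
23^32 ≡ 2059^2 = 4239481 ≡ 1775
23^64 ≡ 1775^2 = 3150625 ≡ 832
23^128 ≡ 832^2 = 692224 ≡ 409
23^256 ≡ 409^2 = 167281 ≡ 1788
23^512 ≡ 1788^2 = 3196944 ≡ 1030
23^1024 ≡ 1030^2 = 1060900 ≡ 117
23^2048 ≡ 117^2 = 13689 ≡ 124
2360 = 2048 + 256 + 32 + 16 + 8, so 23^2360 ≡ 124·1788·1775·2059·1537 ≡ 718 (mod 2713)
y^r · r^s ≡ 714·718 = 512652 ≡ 2608 (mod 2713)

2608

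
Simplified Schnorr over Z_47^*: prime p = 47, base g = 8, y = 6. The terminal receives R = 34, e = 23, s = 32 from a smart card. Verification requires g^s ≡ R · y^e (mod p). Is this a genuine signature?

forged

g^s mod p:
Squares mod 47: 8^1≡8, 8^2≡17, 8^4≡7, 8^8≡2, 8^16≡4, 8^32≡16
8^32 ≡ 16 (mod 47)
R · y^e mod p:
Squares mod 47: 6^1≡6, 6^2≡36, 6^4≡27, 6^8≡24, 6^16≡12
23 = 16 + 4 + 2 + 1, so 6^23 ≡ 12·27·36·6 ≡ 1 (mod 47)
34·1 = 34 ≡ 34 (mod 47)
16 ≠ 34; the check fails.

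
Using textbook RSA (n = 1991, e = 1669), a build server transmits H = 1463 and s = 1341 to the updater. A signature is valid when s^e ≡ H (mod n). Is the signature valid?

s^2 ≡ 1341^2 = 1798281 ≡ 408
s^4 ≡ 408^2 = 166464 ≡ 1211
s^8 ≡ 1211^2 = 1466521 ≡ 1145
s^16 ≡ 1145^2 = 1311025 ≡ 947
s^32 ≡ 947^2 = 896809 ≡ 859
s^64 ≡ 859^2 = 737881 ≡ 1211
s^128 ≡ 1211^2 = 1466521 ≡ 1145
s^256 ≡ 1145^2 = 1311025 ≡ 947
s^512 ≡ 947^2 = 896809 ≡ 859
s^1024 ≡ 859^2 = 737881 ≡ 1211
1669 = 1024 + 512 + 128 + 4 + 1, so s^1669 ≡ 1211·859·1145·1211·1341 ≡ 384 (mod 1991)
s^1669 mod 1991 = 384, but H = 1463.

invalid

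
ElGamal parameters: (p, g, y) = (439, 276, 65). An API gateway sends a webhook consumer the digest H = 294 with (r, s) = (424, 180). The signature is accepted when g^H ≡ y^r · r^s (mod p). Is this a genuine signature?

forged

Left side g^H mod p:
Squares mod 439: 276^1≡276, 276^2≡229, 276^4≡200, 276^8≡51, 276^16≡406, 276^32≡211, 276^64≡182, 276^128≡199, 276^256≡91
294 = 256 + 32 + 4 + 2, so 276^294 ≡ 91·211·200·229 ≡ 122 (mod 439)
Right side y^r · r^s mod p:
Squares mod 439: 65^1≡65, 65^2≡274, 65^4≡7, 65^8≡49, 65^16≡206, 65^32≡292, 65^64≡98, 65^128≡385, 65^256≡282
424 = 256 + 128 + 32 + 8, so 65^424 ≡ 282·385·292·49 ≡ 61 (mod 439)
Squares mod 439: 424^1≡424, 424^2≡225, 424^4≡140, 424^8≡284, 424^16≡319, 424^32≡352, 424^64≡106, 424^128≡261
180 = 128 + 32 + 16 + 4, so 424^180 ≡ 261·352·319·140 ≡ 209 (mod 439)
61·209 = 12749 ≡ 18 (mod 439)
122 ≠ 18, so verification fails.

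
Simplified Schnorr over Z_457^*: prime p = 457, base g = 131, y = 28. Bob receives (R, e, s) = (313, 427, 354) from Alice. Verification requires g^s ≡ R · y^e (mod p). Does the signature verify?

does not verify

g^s mod p:
Squares mod 457: 131^1≡131, 131^2≡252, 131^4≡438, 131^8≡361, 131^16≡76, 131^32≡292, 131^64≡262, 131^128≡94, 131^256≡153
354 = 256 + 64 + 32 + 2, so 131^354 ≡ 153·262·292·252 ≡ 4 (mod 457)
R · y^e mod p:
Squares mod 457: 28^1≡28, 28^2≡327, 28^4≡448, 28^8≡81, 28^16≡163, 28^32≡63, 28^64≡313, 28^128≡171, 28^256≡450
427 = 256 + 128 + 32 + 8 + 2 + 1, so 28^427 ≡ 450·171·63·81·327·28 ≡ 450 (mod 457)
313·450 = 140850 ≡ 94 (mod 457)
4 ≠ 94; the check fails.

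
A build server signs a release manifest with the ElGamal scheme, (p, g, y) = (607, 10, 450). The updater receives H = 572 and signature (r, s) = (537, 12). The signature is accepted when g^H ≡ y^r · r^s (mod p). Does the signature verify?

Left side g^H mod p:
Squares mod 607: 10^1≡10, 10^2≡100, 10^4≡288, 10^8≡392, 10^16≡93, 10^32≡151, 10^64≡342, 10^128≡420, 10^256≡370, 10^512≡325
572 = 512 + 32 + 16 + 8 + 4, so 10^572 ≡ 325·151·93·392·288 ≡ 348 (mod 607)
Right side y^r · r^s mod p:
Squares mod 607: 450^1≡450, 450^2≡369, 450^4≡193, 450^8≡222, 450^16≡117, 450^32≡335, 450^64≡537, 450^128≡44, 450^256≡115, 450^512≡478
537 = 512 + 16 + 8 + 1, so 450^537 ≡ 478·117·222·450 ≡ 335 (mod 607)
Squares mod 607: 537^1≡537, 537^2≡44, 537^4≡115, 537^8≡478
12 = 8 + 4, so 537^12 ≡ 478·115 ≡ 340 (mod 607)
335·340 = 113900 ≡ 391 (mod 607)
348 ≠ 391, so verification fails.

does not verify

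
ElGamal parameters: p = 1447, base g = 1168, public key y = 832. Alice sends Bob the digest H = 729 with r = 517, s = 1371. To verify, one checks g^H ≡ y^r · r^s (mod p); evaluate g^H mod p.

1168^2 = 1364224 ≡ 1150
1168^4 ≡ 1150^2 = 1322500 ≡ 1389
1168^8 ≡ 1389^2 = 1929321 ≡ 470
1168^16 ≡ 470^2 = 220900 ≡ 956
1168^32 ≡ 956^2 = 913936 ≡ 879
1168^64 ≡ 879^2 = 772641 ≡ 1390
1168^128 ≡ 1390^2 = 1932100 ≡ 355
1168^256 ≡ 355^2 = 126025 ≡ 136
1168^512 ≡ 136^2 = 18496 ≡ 1132
729 = 512 + 128 + 64 + 16 + 8 + 1, so 1168^729 ≡ 1132·355·1390·956·470·1168 ≡ 138 (mod 1447)

138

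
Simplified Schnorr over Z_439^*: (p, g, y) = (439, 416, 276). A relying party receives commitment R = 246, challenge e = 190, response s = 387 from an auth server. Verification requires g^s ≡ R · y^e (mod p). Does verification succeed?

passes

g^s mod p:
416^2 = 173056 ≡ 90
416^4 ≡ 90^2 = 8100 ≡ 198
416^8 ≡ 198^2 = 39204 ≡ 133
416^16 ≡ 133^2 = 17689 ≡ 129
416^32 ≡ 129^2 = 16641 ≡ 398
416^64 ≡ 398^2 = 158404 ≡ 364
416^128 ≡ 364^2 = 132496 ≡ 357
416^256 ≡ 357^2 = 127449 ≡ 139
387 = 256 + 128 + 2 + 1, so 416^387 ≡ 139·357·90·416 ≡ 244 (mod 439)
R · y^e mod p:
276^2 = 76176 ≡ 229
276^4 ≡ 229^2 = 52441 ≡ 200
276^8 ≡ 200^2 = 40000 ≡ 51
276^16 ≡ 51^2 = 2601 ≡ 406
276^32 ≡ 406^2 = 164836 ≡ 211
276^64 ≡ 211^2 = 44521 ≡ 182
276^128 ≡ 182^2 = 33124 ≡ 199
190 = 128 + 32 + 16 + 8 + 4 + 2, so 276^190 ≡ 199·211·406·51·200·229 ≡ 208 (mod 439)
246·208 = 51168 ≡ 244 (mod 439)
244 ≡ 244 (mod 439); signature holds.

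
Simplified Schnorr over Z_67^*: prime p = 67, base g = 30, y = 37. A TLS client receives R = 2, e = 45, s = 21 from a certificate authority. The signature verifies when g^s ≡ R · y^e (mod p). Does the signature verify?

does not verify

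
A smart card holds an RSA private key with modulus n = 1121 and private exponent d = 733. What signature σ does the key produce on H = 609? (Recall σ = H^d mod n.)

1103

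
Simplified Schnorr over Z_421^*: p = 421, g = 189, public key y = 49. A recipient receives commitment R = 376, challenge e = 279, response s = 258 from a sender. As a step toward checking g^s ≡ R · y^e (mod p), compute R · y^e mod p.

49^2 = 2401 ≡ 296
49^4 ≡ 296^2 = 87616 ≡ 48
49^8 ≡ 48^2 = 2304 ≡ 199
49^16 ≡ 199^2 = 39601 ≡ 27
49^32 ≡ 27^2 = 729 ≡ 308
49^64 ≡ 308^2 = 94864 ≡ 139
49^128 ≡ 139^2 = 19321 ≡ 376
49^256 ≡ 376^2 = 141376 ≡ 341
279 = 256 + 16 + 4 + 2 + 1, so 49^279 ≡ 341·27·48·296·49 ≡ 232 (mod 421)
R · y^e ≡ 376·232 = 87232 ≡ 85 (mod 421)

85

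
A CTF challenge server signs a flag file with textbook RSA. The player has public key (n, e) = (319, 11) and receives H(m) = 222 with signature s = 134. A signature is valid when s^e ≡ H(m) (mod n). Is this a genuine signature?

Squares mod 319: s^1≡134, s^2≡92, s^4≡170, s^8≡190
11 = 8 + 2 + 1, so s^11 ≡ 190·92·134 ≡ 222 (mod 319)
222 = H(m), so the signature checks out.

genuine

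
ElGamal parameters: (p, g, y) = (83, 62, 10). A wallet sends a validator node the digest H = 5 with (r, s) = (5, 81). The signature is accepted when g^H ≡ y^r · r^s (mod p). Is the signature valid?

Left side g^H mod p:
62^2 = 3844 ≡ 26
62^4 ≡ 26^2 = 676 ≡ 12
5 = 4 + 1, so 62^5 ≡ 12·62 ≡ 80 (mod 83)
Right side y^r · r^s mod p:
10^2 = 100 ≡ 17
10^4 ≡ 17^2 = 289 ≡ 40
5 = 4 + 1, so 10^5 ≡ 40·10 ≡ 68 (mod 83)
5^2 = 25
5^4 ≡ 25^2 = 625 ≡ 44
5^8 ≡ 44^2 = 1936 ≡ 27
5^16 ≡ 27^2 = 729 ≡ 65
5^32 ≡ 65^2 = 4225 ≡ 75
5^64 ≡ 75^2 = 5625 ≡ 64
81 = 64 + 16 + 1, so 5^81 ≡ 64·65·5 ≡ 50 (mod 83)
68·50 = 3400 ≡ 80 (mod 83)
80 ≡ 80 (mod 83), so the signature is genuine.

valid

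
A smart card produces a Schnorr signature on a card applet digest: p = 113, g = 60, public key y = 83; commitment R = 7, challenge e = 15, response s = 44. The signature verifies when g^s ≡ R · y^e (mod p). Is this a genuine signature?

genuine

g^s mod p:
60^44 mod 113 = 16
R · y^e mod p:
83^15 mod 113 = 83
7·83 = 581 ≡ 16 (mod 113)
16 ≡ 16 (mod 113); signature holds.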